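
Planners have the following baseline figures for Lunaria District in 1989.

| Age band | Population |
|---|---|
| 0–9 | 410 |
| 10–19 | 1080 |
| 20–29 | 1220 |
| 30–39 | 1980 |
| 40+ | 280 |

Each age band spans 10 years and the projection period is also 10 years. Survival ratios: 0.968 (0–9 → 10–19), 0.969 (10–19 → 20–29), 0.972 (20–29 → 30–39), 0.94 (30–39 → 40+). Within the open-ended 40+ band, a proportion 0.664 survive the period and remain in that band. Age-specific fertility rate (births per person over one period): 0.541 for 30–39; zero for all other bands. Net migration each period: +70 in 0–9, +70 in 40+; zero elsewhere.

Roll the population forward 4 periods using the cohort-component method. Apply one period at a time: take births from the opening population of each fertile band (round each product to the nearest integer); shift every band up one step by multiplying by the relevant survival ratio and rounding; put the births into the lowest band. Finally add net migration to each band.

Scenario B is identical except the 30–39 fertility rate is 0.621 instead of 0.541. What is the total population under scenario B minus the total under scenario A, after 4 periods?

343

— Period 1 —
Births: 1980 × 0.541 = 1071
10–19: 410 × 0.968 = 397
20–29: 1080 × 0.969 = 1047
30–39: 1220 × 0.972 = 1186
40+: 1980 × 0.94 + 280 × 0.664 = 1861 + 186 = 2047
Net migration: 0–9 + 70 → 1141; 40+ + 70 → 2117
Giving 1141 / 397 / 1047 / 1186 / 2117.
— Period 2 —
Births: 1186 × 0.541 = 642
10–19: 1141 × 0.968 = 1104
20–29: 397 × 0.969 = 385
30–39: 1047 × 0.972 = 1018
40+: 1186 × 0.94 + 2117 × 0.664 = 1115 + 1406 = 2521
Net migration: 0–9 + 70 → 712; 40+ + 70 → 2591
Giving 712 / 1104 / 385 / 1018 / 2591.
— Period 3 —
Births: 1018 × 0.541 = 551
10–19: 712 × 0.968 = 689
20–29: 1104 × 0.969 = 1070
30–39: 385 × 0.972 = 374
40+: 1018 × 0.94 + 2591 × 0.664 = 957 + 1720 = 2677
Net migration: 0–9 + 70 → 621; 40+ + 70 → 2747
Giving 621 / 689 / 1070 / 374 / 2747.
— Period 4 —
Births: 374 × 0.541 = 202
10–19: 621 × 0.968 = 601
20–29: 689 × 0.969 = 668
30–39: 1070 × 0.972 = 1040
40+: 374 × 0.94 + 2747 × 0.664 = 352 + 1824 = 2176
Net migration: 0–9 + 70 → 272; 40+ + 70 → 2246
Giving 272 / 601 / 668 / 1040 / 2246.
Scenario A total after 4 periods: 4827
Scenario B projection —
— Period 1 —
Births: 1980 × 0.621 = 1230
10–19: 410 × 0.968 = 397
20–29: 1080 × 0.969 = 1047
30–39: 1220 × 0.972 = 1186
40+: 1980 × 0.94 + 280 × 0.664 = 1861 + 186 = 2047
Net migration: 0–9 + 70 → 1300; 40+ + 70 → 2117
Giving 1300 / 397 / 1047 / 1186 / 2117.
— Period 2 —
Births: 1186 × 0.621 = 737
10–19: 1300 × 0.968 = 1258
20–29: 397 × 0.969 = 385
30–39: 1047 × 0.972 = 1018
40+: 1186 × 0.94 + 2117 × 0.664 = 1115 + 1406 = 2521
Net migration: 0–9 + 70 → 807; 40+ + 70 → 2591
Giving 807 / 1258 / 385 / 1018 / 2591.
— Period 3 —
Births: 1018 × 0.621 = 632
10–19: 807 × 0.968 = 781
20–29: 1258 × 0.969 = 1219
30–39: 385 × 0.972 = 374
40+: 1018 × 0.94 + 2591 × 0.664 = 957 + 1720 = 2677
Net migration: 0–9 + 70 → 702; 40+ + 70 → 2747
Giving 702 / 781 / 1219 / 374 / 2747.
— Period 4 —
Births: 374 × 0.621 = 232
10–19: 702 × 0.968 = 680
20–29: 781 × 0.969 = 757
30–39: 1219 × 0.972 = 1185
40+: 374 × 0.94 + 2747 × 0.664 = 352 + 1824 = 2176
Net migration: 0–9 + 70 → 302; 40+ + 70 → 2246
Giving 302 / 680 / 757 / 1185 / 2246.
Scenario B total after 4 periods: 5170
Difference B − A = 5170 − 4827 = 343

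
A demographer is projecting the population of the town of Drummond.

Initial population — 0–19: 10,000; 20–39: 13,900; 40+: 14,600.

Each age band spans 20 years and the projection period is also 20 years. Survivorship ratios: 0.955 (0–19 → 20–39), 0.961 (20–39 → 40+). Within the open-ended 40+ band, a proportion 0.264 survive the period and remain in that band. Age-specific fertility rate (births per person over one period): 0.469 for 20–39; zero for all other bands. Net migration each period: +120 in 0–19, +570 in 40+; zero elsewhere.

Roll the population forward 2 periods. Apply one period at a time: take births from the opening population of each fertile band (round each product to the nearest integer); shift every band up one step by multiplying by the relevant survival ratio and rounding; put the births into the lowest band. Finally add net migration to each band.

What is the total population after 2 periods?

25381

Let group 1 be 0–19 through group 3 = 40+.
Period 1.
Births: 13900 × 0.469 = 6519
Group 2: 10000 × 0.955 = 9550
Group 3: 13900 × 0.961 + 14600 × 0.264 = 13358 + 3854 = 17212
Net migration: Group 1 + 120 → 6639; Group 3 + 570 → 17782
End of period: [6639, 9550, 17782]
Period 2.
Births: 9550 × 0.469 = 4479
Group 2: 6639 × 0.955 = 6340
Group 3: 9550 × 0.961 + 17782 × 0.264 = 9178 + 4694 = 13872
Net migration: Group 1 + 120 → 4599; Group 3 + 570 → 14442
End of period: [4599, 6340, 14442]
Total after period 2: 4599 + 6340 + 14442 = 25381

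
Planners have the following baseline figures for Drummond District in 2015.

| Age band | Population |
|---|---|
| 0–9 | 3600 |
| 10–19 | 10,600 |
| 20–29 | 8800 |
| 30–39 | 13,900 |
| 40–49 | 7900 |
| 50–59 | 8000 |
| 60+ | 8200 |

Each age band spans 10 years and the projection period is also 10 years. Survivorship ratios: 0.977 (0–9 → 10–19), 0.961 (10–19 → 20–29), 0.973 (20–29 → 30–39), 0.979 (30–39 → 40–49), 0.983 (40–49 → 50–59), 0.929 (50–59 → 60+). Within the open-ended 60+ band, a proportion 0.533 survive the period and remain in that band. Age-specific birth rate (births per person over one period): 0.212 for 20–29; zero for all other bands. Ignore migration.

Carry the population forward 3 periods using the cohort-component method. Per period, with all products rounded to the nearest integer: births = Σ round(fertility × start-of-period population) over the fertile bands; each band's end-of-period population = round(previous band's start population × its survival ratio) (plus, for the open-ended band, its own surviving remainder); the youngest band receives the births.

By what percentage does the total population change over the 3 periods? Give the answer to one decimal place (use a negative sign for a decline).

Period 1:
Births: 8800 * 0.212 = 1866
10–19: 3600 * 0.977 = 3517
20–29: 10600 * 0.961 = 10187
30–39: 8800 * 0.973 = 8562
40–49: 13900 * 0.979 = 13608
50–59: 7900 * 0.983 = 7766
60+: 8000 * 0.929 + 8200 * 0.533 = 7432 + 4371 = 11803
→ [1866, 3517, 10187, 8562, 13608, 7766, 11803]
Period 2:
Births: 10187 * 0.212 = 2160
10–19: 1866 * 0.977 = 1823
20–29: 3517 * 0.961 = 3380
30–39: 10187 * 0.973 = 9912
40–49: 8562 * 0.979 = 8382
50–59: 13608 * 0.983 = 13377
60+: 7766 * 0.929 + 11803 * 0.533 = 7215 + 6291 = 13506
→ [2160, 1823, 3380, 9912, 8382, 13377, 13506]
Period 3:
Births: 3380 * 0.212 = 717
10–19: 2160 * 0.977 = 2110
20–29: 1823 * 0.961 = 1752
30–39: 3380 * 0.973 = 3289
40–49: 9912 * 0.979 = 9704
50–59: 8382 * 0.983 = 8240
60+: 13377 * 0.929 + 13506 * 0.533 = 12427 + 7199 = 19626
→ [717, 2110, 1752, 3289, 9704, 8240, 19626]
Total: 61000 → 45438; change = -15562; percentage change = -25.5%

-25.5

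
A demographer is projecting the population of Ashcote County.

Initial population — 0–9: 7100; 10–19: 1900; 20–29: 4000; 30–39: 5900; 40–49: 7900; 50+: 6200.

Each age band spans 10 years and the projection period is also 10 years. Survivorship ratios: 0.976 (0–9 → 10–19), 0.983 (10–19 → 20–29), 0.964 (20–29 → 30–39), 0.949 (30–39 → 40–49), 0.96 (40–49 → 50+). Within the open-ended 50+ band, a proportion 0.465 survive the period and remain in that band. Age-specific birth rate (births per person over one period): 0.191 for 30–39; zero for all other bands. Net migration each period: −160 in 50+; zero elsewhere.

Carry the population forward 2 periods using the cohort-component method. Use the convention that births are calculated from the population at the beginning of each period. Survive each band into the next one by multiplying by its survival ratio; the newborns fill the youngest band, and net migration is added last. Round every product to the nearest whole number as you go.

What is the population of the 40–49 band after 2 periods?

— Period 1 —
Births: 5900 * 0.191 = 1127
10–19: 7100 * 0.976 = 6930
20–29: 1900 * 0.983 = 1868
30–39: 4000 * 0.964 = 3856
40–49: 5900 * 0.949 = 5599
50+: 7900 * 0.96 + 6200 * 0.465 = 7584 + 2883 = 10467
Net migration: 50+ − 160 → 10307
Giving 1127 / 6930 / 1868 / 3856 / 5599 / 10307.
— Period 2 —
Births: 3856 * 0.191 = 736
10–19: 1127 * 0.976 = 1100
20–29: 6930 * 0.983 = 6812
30–39: 1868 * 0.964 = 1801
40–49: 3856 * 0.949 = 3659
50+: 5599 * 0.96 + 10307 * 0.465 = 5375 + 4793 = 10168
Net migration: 50+ − 160 → 10008
Giving 736 / 1100 / 6812 / 1801 / 3659 / 10008.

3659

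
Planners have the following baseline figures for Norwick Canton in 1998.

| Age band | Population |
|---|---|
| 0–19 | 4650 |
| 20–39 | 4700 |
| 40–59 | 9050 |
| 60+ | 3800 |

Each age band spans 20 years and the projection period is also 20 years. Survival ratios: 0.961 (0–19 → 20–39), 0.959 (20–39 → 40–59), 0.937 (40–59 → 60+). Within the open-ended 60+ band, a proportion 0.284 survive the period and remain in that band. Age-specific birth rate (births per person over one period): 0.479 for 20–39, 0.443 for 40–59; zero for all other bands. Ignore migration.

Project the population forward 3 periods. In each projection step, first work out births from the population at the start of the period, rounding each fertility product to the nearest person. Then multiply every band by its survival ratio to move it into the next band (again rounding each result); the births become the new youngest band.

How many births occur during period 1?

— Period 1 —
Births: 4700 * 0.479 = 2251  |  9050 * 0.443 = 4009 → total 6260
20–39: 4650 * 0.961 = 4469
40–59: 4700 * 0.959 = 4507
60+: 9050 * 0.937 + 3800 * 0.284 = 8480 + 1079 = 9559
Giving 6260 / 4469 / 4507 / 9559.

6260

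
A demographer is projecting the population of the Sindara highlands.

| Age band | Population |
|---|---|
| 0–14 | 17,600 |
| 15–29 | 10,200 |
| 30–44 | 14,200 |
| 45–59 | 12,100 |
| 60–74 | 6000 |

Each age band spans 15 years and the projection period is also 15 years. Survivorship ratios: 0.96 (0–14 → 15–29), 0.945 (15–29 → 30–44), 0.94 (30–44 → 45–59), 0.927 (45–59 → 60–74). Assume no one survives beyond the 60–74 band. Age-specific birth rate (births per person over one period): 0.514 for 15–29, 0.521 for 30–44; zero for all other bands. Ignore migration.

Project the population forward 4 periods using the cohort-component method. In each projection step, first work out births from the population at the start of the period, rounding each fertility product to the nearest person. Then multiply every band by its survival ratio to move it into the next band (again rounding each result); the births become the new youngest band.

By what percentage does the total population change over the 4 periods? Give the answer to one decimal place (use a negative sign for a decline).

6.2

(Groups numbered youngest = 1 to oldest = 5.)
[period 1]
Births: 10200 × 0.514 = 5243, 14200 × 0.521 = 7398 → 12641
Group 2: 17600 × 0.96 = 16896
Group 3: 10200 × 0.945 = 9639
Group 4: 14200 × 0.94 = 13348
Group 5: 12100 × 0.927 = 11217
End of period: [12641, 16896, 9639, 13348, 11217]
[period 2]
Births: 16896 × 0.514 = 8685, 9639 × 0.521 = 5022 → 13707
Group 2: 12641 × 0.96 = 12135
Group 3: 16896 × 0.945 = 15967
Group 4: 9639 × 0.94 = 9061
Group 5: 13348 × 0.927 = 12374
End of period: [13707, 12135, 15967, 9061, 12374]
[period 3]
Births: 12135 × 0.514 = 6237, 15967 × 0.521 = 8319 → 14556
Group 2: 13707 × 0.96 = 13159
Group 3: 12135 × 0.945 = 11468
Group 4: 15967 × 0.94 = 15009
Group 5: 9061 × 0.927 = 8400
End of period: [14556, 13159, 11468, 15009, 8400]
[period 4]
Births: 13159 × 0.514 = 6764, 11468 × 0.521 = 5975 → 12739
Group 2: 14556 × 0.96 = 13974
Group 3: 13159 × 0.945 = 12435
Group 4: 11468 × 0.94 = 10780
Group 5: 15009 × 0.927 = 13913
End of period: [12739, 13974, 12435, 10780, 13913]
Total: 60100 → 63841; change = 3741; percentage change = 6.2%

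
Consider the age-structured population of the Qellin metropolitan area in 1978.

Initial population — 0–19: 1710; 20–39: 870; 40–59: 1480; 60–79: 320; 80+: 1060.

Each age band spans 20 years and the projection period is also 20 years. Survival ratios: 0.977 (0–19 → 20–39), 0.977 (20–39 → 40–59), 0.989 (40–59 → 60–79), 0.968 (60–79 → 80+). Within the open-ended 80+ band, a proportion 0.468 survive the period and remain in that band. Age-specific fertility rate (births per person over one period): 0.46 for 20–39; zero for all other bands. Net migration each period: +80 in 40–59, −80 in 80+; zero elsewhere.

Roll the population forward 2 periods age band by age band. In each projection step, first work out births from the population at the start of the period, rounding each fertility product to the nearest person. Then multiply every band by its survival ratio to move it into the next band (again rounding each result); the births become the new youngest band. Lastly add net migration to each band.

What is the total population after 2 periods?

5470

Period 1.
Births: 870 × 0.46 = 400
20–39: 1710 × 0.977 = 1671
40–59: 870 × 0.977 = 850
60–79: 1480 × 0.989 = 1464
80+: 320 × 0.968 + 1060 × 0.468 = 310 + 496 = 806
Net migration: 40–59 + 80 → 930; 80+ − 80 → 726
→ [400, 1671, 930, 1464, 726]
Period 2.
Births: 1671 × 0.46 = 769
20–39: 400 × 0.977 = 391
40–59: 1671 × 0.977 = 1633
60–79: 930 × 0.989 = 920
80+: 1464 × 0.968 + 726 × 0.468 = 1417 + 340 = 1757
Net migration: 40–59 + 80 → 1713; 80+ − 80 → 1677
→ [769, 391, 1713, 920, 1677]
Total after period 2: 769 + 391 + 1713 + 920 + 1677 = 5470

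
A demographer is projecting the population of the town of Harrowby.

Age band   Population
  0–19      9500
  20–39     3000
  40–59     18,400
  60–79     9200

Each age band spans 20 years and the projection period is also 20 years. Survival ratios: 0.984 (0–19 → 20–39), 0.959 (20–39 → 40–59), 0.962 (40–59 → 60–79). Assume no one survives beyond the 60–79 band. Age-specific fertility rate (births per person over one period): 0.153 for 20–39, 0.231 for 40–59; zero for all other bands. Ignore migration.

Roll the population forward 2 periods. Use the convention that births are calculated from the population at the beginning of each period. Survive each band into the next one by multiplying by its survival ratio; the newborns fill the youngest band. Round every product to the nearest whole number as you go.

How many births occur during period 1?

Call the bands 1 to 4, youngest first.
[period 1]
Births: 3000 * 0.153 = 459 ; 18400 * 0.231 = 4250 → 4709
Band 2: 9500 * 0.984 = 9348
Band 3: 3000 * 0.959 = 2877
Band 4: 18400 * 0.962 = 17701
Giving 4709 / 9348 / 2877 / 17701.

4709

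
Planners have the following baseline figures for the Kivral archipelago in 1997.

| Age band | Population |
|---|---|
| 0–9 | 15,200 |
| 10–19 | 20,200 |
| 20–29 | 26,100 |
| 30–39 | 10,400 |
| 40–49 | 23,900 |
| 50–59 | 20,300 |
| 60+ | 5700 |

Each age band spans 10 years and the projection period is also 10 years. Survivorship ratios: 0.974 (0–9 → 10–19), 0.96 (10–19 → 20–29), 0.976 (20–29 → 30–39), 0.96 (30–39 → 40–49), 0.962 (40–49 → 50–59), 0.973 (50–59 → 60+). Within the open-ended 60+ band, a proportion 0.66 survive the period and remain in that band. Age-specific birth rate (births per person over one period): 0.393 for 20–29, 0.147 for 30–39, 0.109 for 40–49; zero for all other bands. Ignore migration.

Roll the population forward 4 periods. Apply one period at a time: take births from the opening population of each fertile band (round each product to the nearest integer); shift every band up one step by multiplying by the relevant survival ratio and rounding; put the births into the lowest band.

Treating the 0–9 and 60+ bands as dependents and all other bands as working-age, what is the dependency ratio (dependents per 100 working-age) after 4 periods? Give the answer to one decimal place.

82.7

Call the bands 1 to 7, youngest first.
— Period 1 —
Births: 26100 × 0.393 = 10257, 10400 × 0.147 = 1529, 23900 × 0.109 = 2605 — total 14391
Band 2: 15200 × 0.974 = 14805
Band 3: 20200 × 0.96 = 19392
Band 4: 26100 × 0.976 = 25474
Band 5: 10400 × 0.96 = 9984
Band 6: 23900 × 0.962 = 22992
Band 7: 20300 × 0.973 + 5700 × 0.66 = 19752 + 3762 = 23514
→ [14391, 14805, 19392, 25474, 9984, 22992, 23514]
— Period 2 —
Births: 19392 × 0.393 = 7621, 25474 × 0.147 = 3745, 9984 × 0.109 = 1088 — total 12454
Band 2: 14391 × 0.974 = 14017
Band 3: 14805 × 0.96 = 14213
Band 4: 19392 × 0.976 = 18927
Band 5: 25474 × 0.96 = 24455
Band 6: 9984 × 0.962 = 9605
Band 7: 22992 × 0.973 + 23514 × 0.66 = 22371 + 15519 = 37890
→ [12454, 14017, 14213, 18927, 24455, 9605, 37890]
— Period 3 —
Births: 14213 × 0.393 = 5586, 18927 × 0.147 = 2782, 24455 × 0.109 = 2666 — total 11034
Band 2: 12454 × 0.974 = 12130
Band 3: 14017 × 0.96 = 13456
Band 4: 14213 × 0.976 = 13872
Band 5: 18927 × 0.96 = 18170
Band 6: 24455 × 0.962 = 23526
Band 7: 9605 × 0.973 + 37890 × 0.66 = 9346 + 25007 = 34353
→ [11034, 12130, 13456, 13872, 18170, 23526, 34353]
— Period 4 —
Births: 13456 × 0.393 = 5288, 13872 × 0.147 = 2039, 18170 × 0.109 = 1981 — total 9308
Band 2: 11034 × 0.974 = 10747
Band 3: 12130 × 0.96 = 11645
Band 4: 13456 × 0.976 = 13133
Band 5: 13872 × 0.96 = 13317
Band 6: 18170 × 0.962 = 17480
Band 7: 23526 × 0.973 + 34353 × 0.66 = 22891 + 22673 = 45564
→ [9308, 10747, 11645, 13133, 13317, 17480, 45564]
Dependents (band 0–9 + band 60+) = 9308 + 45564 = 54872; working-age = 66322; ratio = 54872/66322 × 100 = 82.7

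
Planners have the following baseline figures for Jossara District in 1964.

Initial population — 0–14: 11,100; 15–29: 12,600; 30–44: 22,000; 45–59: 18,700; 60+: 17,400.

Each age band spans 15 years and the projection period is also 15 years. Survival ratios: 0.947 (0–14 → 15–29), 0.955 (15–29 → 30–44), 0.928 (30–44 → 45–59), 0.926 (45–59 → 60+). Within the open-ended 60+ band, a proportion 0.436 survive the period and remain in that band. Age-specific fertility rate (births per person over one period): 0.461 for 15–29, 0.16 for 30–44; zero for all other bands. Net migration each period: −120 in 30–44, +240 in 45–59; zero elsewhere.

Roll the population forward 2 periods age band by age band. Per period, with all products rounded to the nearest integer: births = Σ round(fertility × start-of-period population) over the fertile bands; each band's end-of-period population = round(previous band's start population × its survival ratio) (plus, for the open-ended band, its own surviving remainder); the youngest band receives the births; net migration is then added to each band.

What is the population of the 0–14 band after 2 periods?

6752

Numbering the bands 1..5 from youngest to oldest:
Period 1.
Births: 12600 * 0.461 = 5809, 22000 * 0.16 = 3520 ⇒ total 9329
Band 2: 11100 * 0.947 = 10512
Band 3: 12600 * 0.955 = 12033
Band 4: 22000 * 0.928 = 20416
Band 5: 18700 * 0.926 + 17400 * 0.436 = 17316 + 7586 = 24902
Net migration: Band 3 − 120 → 11913; Band 4 + 240 → 20656
End of period: [9329, 10512, 11913, 20656, 24902]
Period 2.
Births: 10512 * 0.461 = 4846, 11913 * 0.16 = 1906 ⇒ total 6752
Band 2: 9329 * 0.947 = 8835
Band 3: 10512 * 0.955 = 10039
Band 4: 11913 * 0.928 = 11055
Band 5: 20656 * 0.926 + 24902 * 0.436 = 19127 + 10857 = 29984
Net migration: Band 3 − 120 → 9919; Band 4 + 240 → 11295
End of period: [6752, 8835, 9919, 11295, 29984]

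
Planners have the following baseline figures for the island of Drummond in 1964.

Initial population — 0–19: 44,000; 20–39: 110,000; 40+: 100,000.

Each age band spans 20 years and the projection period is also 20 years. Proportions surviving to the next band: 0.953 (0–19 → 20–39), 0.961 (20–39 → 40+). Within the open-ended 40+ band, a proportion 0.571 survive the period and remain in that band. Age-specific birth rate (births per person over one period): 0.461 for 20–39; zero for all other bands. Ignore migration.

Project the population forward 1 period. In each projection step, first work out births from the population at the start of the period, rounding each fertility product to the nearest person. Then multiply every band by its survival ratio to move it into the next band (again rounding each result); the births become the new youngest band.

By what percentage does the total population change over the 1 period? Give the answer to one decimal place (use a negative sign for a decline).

Numbering the groups 1..3 from youngest to oldest:
[period 1]
Births: 110000 × 0.461 = 50710
Group 2: 44000 × 0.953 = 41932
Group 3: 110000 × 0.961 + 100000 × 0.571 = 105710 + 57100 = 162810
→ [50710, 41932, 162810]
Total: 254000 → 255452; change = 1452; percentage change = 0.6%

0.6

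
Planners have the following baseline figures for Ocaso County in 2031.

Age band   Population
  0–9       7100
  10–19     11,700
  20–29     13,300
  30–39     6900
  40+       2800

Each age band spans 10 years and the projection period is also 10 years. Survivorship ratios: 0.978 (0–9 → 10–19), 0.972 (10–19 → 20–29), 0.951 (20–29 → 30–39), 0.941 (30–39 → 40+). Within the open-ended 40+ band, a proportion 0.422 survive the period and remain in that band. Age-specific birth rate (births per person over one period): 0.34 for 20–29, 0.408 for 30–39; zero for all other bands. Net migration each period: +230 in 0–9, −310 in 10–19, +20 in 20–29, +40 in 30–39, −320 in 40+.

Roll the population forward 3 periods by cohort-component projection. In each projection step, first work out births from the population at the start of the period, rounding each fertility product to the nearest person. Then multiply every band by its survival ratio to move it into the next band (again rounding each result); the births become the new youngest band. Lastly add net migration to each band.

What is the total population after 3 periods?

44860

Period 1:
Births: 13300 × 0.34 = 4522 ; 6900 × 0.408 = 2815 → 7337
10–19: 7100 × 0.978 = 6944
20–29: 11700 × 0.972 = 11372
30–39: 13300 × 0.951 = 12648
40+: 6900 × 0.941 + 2800 × 0.422 = 6493 + 1182 = 7675
Net migration: 0–9 + 230 → 7567; 10–19 − 310 → 6634; 20–29 + 20 → 11392; 30–39 + 40 → 12688; 40+ − 320 → 7355
Giving 7567 / 6634 / 11392 / 12688 / 7355.
Period 2:
Births: 11392 × 0.34 = 3873 ; 12688 × 0.408 = 5177 → 9050
10–19: 7567 × 0.978 = 7401
20–29: 6634 × 0.972 = 6448
30–39: 11392 × 0.951 = 10834
40+: 12688 × 0.941 + 7355 × 0.422 = 11939 + 3104 = 15043
Net migration: 0–9 + 230 → 9280; 10–19 − 310 → 7091; 20–29 + 20 → 6468; 30–39 + 40 → 10874; 40+ − 320 → 14723
Giving 9280 / 7091 / 6468 / 10874 / 14723.
Period 3:
Births: 6468 × 0.34 = 2199 ; 10874 × 0.408 = 4437 → 6636
10–19: 9280 × 0.978 = 9076
20–29: 7091 × 0.972 = 6892
30–39: 6468 × 0.951 = 6151
40+: 10874 × 0.941 + 14723 × 0.422 = 10232 + 6213 = 16445
Net migration: 0–9 + 230 → 6866; 10–19 − 310 → 8766; 20–29 + 20 → 6912; 30–39 + 40 → 6191; 40+ − 320 → 16125
Giving 6866 / 8766 / 6912 / 6191 / 16125.
Total after period 3: 6866 + 8766 + 6912 + 6191 + 16125 = 44860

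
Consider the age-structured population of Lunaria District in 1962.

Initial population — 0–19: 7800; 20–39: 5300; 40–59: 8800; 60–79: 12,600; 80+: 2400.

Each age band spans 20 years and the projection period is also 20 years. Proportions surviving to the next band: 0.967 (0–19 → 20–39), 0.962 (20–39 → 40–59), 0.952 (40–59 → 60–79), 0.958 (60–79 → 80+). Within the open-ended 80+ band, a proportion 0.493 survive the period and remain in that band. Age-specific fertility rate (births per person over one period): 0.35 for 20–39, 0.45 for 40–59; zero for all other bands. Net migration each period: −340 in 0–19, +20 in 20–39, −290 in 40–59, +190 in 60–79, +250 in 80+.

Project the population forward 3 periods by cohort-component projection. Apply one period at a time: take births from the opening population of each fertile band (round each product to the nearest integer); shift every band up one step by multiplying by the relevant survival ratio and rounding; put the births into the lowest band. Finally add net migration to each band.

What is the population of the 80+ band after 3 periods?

12270

After projecting period 1:
Births: 5300 * 0.35 = 1855  |  8800 * 0.45 = 3960 → total 5815
20–39: 7800 * 0.967 = 7543
40–59: 5300 * 0.962 = 5099
60–79: 8800 * 0.952 = 8378
80+: 12600 * 0.958 + 2400 * 0.493 = 12071 + 1183 = 13254
Net migration: 0–19 − 340 → 5475; 20–39 + 20 → 7563; 40–59 − 290 → 4809; 60–79 + 190 → 8568; 80+ + 250 → 13504
Giving 5475 / 7563 / 4809 / 8568 / 13504.
After projecting period 2:
Births: 7563 * 0.35 = 2647  |  4809 * 0.45 = 2164 → total 4811
20–39: 5475 * 0.967 = 5294
40–59: 7563 * 0.962 = 7276
60–79: 4809 * 0.952 = 4578
80+: 8568 * 0.958 + 13504 * 0.493 = 8208 + 6657 = 14865
Net migration: 0–19 − 340 → 4471; 20–39 + 20 → 5314; 40–59 − 290 → 6986; 60–79 + 190 → 4768; 80+ + 250 → 15115
Giving 4471 / 5314 / 6986 / 4768 / 15115.
After projecting period 3:
Births: 5314 * 0.35 = 1860  |  6986 * 0.45 = 3144 → total 5004
20–39: 4471 * 0.967 = 4323
40–59: 5314 * 0.962 = 5112
60–79: 6986 * 0.952 = 6651
80+: 4768 * 0.958 + 15115 * 0.493 = 4568 + 7452 = 12020
Net migration: 0–19 − 340 → 4664; 20–39 + 20 → 4343; 40–59 − 290 → 4822; 60–79 + 190 → 6841; 80+ + 250 → 12270
Giving 4664 / 4343 / 4822 / 6841 / 12270.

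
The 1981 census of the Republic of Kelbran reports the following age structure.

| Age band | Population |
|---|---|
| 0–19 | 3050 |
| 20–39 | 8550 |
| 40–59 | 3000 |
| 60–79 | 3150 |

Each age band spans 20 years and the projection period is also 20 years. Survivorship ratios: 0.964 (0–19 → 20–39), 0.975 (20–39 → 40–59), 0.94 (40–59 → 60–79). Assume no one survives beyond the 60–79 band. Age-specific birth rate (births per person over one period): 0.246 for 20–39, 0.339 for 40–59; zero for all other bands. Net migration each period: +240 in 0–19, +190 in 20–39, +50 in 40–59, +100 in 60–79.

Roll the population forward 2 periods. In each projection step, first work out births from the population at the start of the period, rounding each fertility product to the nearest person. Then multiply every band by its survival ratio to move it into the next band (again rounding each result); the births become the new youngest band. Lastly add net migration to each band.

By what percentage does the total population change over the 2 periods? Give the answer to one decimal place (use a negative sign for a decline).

Period 1:
Births: 8550 * 0.246 = 2103  |  3000 * 0.339 = 1017 → total 3120
20–39: 3050 * 0.964 = 2940
40–59: 8550 * 0.975 = 8336
60–79: 3000 * 0.94 = 2820
Net migration: 0–19 + 240 → 3360; 20–39 + 190 → 3130; 40–59 + 50 → 8386; 60–79 + 100 → 2920
Population now: 0–19=3360, 20–39=3130, 40–59=8386, 60–79=2920
Period 2:
Births: 3130 * 0.246 = 770  |  8386 * 0.339 = 2843 → total 3613
20–39: 3360 * 0.964 = 3239
40–59: 3130 * 0.975 = 3052
60–79: 8386 * 0.94 = 7883
Net migration: 0–19 + 240 → 3853; 20–39 + 190 → 3429; 40–59 + 50 → 3102; 60–79 + 100 → 7983
Population now: 0–19=3853, 20–39=3429, 40–59=3102, 60–79=7983
Total: 17750 → 18367; change = 617; percentage change = 3.5%

3.5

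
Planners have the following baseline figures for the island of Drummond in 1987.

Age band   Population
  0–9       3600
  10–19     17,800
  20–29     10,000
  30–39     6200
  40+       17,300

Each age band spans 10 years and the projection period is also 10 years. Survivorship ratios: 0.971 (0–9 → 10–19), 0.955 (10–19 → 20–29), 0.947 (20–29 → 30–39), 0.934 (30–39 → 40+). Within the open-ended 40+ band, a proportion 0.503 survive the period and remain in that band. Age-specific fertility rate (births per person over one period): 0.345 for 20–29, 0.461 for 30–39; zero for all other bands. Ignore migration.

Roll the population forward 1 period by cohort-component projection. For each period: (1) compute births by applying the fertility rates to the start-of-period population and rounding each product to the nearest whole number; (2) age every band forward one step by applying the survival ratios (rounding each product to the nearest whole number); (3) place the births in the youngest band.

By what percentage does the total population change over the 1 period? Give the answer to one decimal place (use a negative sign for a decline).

-7.5

[period 1]
Births: 10000 * 0.345 = 3450 ; 6200 * 0.461 = 2858 → total 6308
10–19: 3600 * 0.971 = 3496
20–29: 17800 * 0.955 = 16999
30–39: 10000 * 0.947 = 9470
40+: 6200 * 0.934 + 17300 * 0.503 = 5791 + 8702 = 14493
Giving 6308 / 3496 / 16999 / 9470 / 14493.
Total: 54900 → 50766; change = -4134; percentage change = -7.5%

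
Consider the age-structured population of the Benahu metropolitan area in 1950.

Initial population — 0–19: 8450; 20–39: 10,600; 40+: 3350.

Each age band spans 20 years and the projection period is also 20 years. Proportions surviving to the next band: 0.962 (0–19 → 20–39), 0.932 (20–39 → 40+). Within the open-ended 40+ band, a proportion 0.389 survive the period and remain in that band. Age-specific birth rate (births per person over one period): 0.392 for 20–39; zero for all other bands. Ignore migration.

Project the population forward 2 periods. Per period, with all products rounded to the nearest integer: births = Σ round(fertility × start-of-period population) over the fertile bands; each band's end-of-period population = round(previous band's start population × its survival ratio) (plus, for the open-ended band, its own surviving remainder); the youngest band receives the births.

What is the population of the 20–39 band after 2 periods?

Call the bands 1 to 3, youngest first.
— Period 1 —
Births: 10600 × 0.392 = 4155
Band 2: 8450 × 0.962 = 8129
Band 3: 10600 × 0.932 + 3350 × 0.389 = 9879 + 1303 = 11182
→ [4155, 8129, 11182]
— Period 2 —
Births: 8129 × 0.392 = 3187
Band 2: 4155 × 0.962 = 3997
Band 3: 8129 × 0.932 + 11182 × 0.389 = 7576 + 4350 = 11926
→ [3187, 3997, 11926]

3997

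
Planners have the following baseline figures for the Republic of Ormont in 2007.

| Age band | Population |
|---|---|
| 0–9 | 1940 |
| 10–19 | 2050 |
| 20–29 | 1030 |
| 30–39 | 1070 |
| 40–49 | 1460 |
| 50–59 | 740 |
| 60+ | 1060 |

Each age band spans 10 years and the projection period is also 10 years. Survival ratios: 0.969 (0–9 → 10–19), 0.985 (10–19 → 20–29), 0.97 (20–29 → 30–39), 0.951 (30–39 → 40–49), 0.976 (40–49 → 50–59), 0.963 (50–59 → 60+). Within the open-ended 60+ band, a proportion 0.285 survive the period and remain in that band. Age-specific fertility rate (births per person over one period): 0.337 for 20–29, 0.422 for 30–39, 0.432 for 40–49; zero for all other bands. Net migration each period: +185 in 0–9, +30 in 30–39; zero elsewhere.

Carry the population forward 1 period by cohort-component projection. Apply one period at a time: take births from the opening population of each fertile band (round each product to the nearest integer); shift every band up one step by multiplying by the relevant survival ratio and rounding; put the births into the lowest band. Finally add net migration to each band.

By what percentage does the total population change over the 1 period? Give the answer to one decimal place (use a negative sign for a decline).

Period 1.
Births: 1030 × 0.337 = 347  |  1070 × 0.422 = 452  |  1460 × 0.432 = 631 → total 1430
10–19: 1940 × 0.969 = 1880
20–29: 2050 × 0.985 = 2019
30–39: 1030 × 0.97 = 999
40–49: 1070 × 0.951 = 1018
50–59: 1460 × 0.976 = 1425
60+: 740 × 0.963 + 1060 × 0.285 = 713 + 302 = 1015
Net migration: 0–9 + 185 → 1615; 30–39 + 30 → 1029
→ [1615, 1880, 2019, 1029, 1018, 1425, 1015]
Total: 9350 → 10001; change = 651; percentage change = 7.0%

7.0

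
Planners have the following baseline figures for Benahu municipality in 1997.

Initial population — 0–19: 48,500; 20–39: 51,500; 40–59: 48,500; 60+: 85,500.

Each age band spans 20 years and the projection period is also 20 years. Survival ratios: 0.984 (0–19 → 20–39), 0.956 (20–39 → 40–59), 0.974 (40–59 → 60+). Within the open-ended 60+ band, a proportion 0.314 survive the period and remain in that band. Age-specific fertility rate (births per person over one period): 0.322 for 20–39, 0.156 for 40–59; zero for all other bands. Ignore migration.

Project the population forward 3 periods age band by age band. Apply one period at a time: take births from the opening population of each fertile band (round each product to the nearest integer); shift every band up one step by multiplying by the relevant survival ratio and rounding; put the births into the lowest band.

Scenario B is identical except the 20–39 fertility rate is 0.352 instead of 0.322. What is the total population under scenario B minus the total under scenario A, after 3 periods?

4111

Period 1:
Births: 51500 * 0.322 = 16583, 48500 * 0.156 = 7566 — total 24149
20–39: 48500 * 0.984 = 47724
40–59: 51500 * 0.956 = 49234
60+: 48500 * 0.974 + 85500 * 0.314 = 47239 + 26847 = 74086
Giving 24149 / 47724 / 49234 / 74086.
Period 2:
Births: 47724 * 0.322 = 15367, 49234 * 0.156 = 7681 — total 23048
20–39: 24149 * 0.984 = 23763
40–59: 47724 * 0.956 = 45624
60+: 49234 * 0.974 + 74086 * 0.314 = 47954 + 23263 = 71217
Giving 23048 / 23763 / 45624 / 71217.
Period 3:
Births: 23763 * 0.322 = 7652, 45624 * 0.156 = 7117 — total 14769
20–39: 23048 * 0.984 = 22679
40–59: 23763 * 0.956 = 22717
60+: 45624 * 0.974 + 71217 * 0.314 = 44438 + 22362 = 66800
Giving 14769 / 22679 / 22717 / 66800.
Scenario A total after 3 periods: 126965
Scenario B projection —
Period 1:
Births: 51500 * 0.352 = 18128, 48500 * 0.156 = 7566 — total 25694
20–39: 48500 * 0.984 = 47724
40–59: 51500 * 0.956 = 49234
60+: 48500 * 0.974 + 85500 * 0.314 = 47239 + 26847 = 74086
Giving 25694 / 47724 / 49234 / 74086.
Period 2:
Births: 47724 * 0.352 = 16799, 49234 * 0.156 = 7681 — total 24480
20–39: 25694 * 0.984 = 25283
40–59: 47724 * 0.956 = 45624
60+: 49234 * 0.974 + 74086 * 0.314 = 47954 + 23263 = 71217
Giving 24480 / 25283 / 45624 / 71217.
Period 3:
Births: 25283 * 0.352 = 8900, 45624 * 0.156 = 7117 — total 16017
20–39: 24480 * 0.984 = 24088
40–59: 25283 * 0.956 = 24171
60+: 45624 * 0.974 + 71217 * 0.314 = 44438 + 22362 = 66800
Giving 16017 / 24088 / 24171 / 66800.
Scenario B total after 3 periods: 131076
Difference B − A = 131076 − 126965 = 4111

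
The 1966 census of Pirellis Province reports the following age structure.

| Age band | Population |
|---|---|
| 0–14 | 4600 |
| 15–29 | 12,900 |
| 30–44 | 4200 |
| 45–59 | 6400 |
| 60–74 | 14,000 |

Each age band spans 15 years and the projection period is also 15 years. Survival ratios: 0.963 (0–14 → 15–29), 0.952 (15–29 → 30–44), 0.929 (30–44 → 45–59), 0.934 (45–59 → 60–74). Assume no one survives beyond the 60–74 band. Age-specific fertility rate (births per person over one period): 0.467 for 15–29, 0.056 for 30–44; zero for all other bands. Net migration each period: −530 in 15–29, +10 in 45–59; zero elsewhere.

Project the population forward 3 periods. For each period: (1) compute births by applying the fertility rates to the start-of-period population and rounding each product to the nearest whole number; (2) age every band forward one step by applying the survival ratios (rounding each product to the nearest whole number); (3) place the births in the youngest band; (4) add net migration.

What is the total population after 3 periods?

24018

Numbering the bands 1..5 from youngest to oldest:
After projecting period 1:
Births: 12900 × 0.467 = 6024 ; 4200 × 0.056 = 235 → total 6259
Band 2: 4600 × 0.963 = 4430
Band 3: 12900 × 0.952 = 12281
Band 4: 4200 × 0.929 = 3902
Band 5: 6400 × 0.934 = 5978
Net migration: Band 2 − 530 → 3900; Band 4 + 10 → 3912
Population now: 0–14=6259, 15–29=3900, 30–44=12281, 45–59=3912, 60–74=5978
After projecting period 2:
Births: 3900 × 0.467 = 1821 ; 12281 × 0.056 = 688 → total 2509
Band 2: 6259 × 0.963 = 6027
Band 3: 3900 × 0.952 = 3713
Band 4: 12281 × 0.929 = 11409
Band 5: 3912 × 0.934 = 3654
Net migration: Band 2 − 530 → 5497; Band 4 + 10 → 11419
Population now: 0–14=2509, 15–29=5497, 30–44=3713, 45–59=11419, 60–74=3654
After projecting period 3:
Births: 5497 × 0.467 = 2567 ; 3713 × 0.056 = 208 → total 2775
Band 2: 2509 × 0.963 = 2416
Band 3: 5497 × 0.952 = 5233
Band 4: 3713 × 0.929 = 3449
Band 5: 11419 × 0.934 = 10665
Net migration: Band 2 − 530 → 1886; Band 4 + 10 → 3459
Population now: 0–14=2775, 15–29=1886, 30–44=5233, 45–59=3459, 60–74=10665
Total after period 3: 2775 + 1886 + 5233 + 3459 + 10665 = 24018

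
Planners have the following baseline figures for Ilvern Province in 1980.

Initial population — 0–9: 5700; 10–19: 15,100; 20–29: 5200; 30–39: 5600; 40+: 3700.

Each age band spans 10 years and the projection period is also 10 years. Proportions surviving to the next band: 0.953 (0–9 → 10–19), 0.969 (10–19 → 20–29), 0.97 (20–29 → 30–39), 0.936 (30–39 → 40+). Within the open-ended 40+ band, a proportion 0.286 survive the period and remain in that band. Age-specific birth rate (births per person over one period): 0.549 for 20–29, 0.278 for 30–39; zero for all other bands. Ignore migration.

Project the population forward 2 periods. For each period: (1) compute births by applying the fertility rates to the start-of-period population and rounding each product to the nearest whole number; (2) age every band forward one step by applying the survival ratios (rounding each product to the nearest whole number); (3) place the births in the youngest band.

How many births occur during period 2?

(Bands numbered youngest = 1 to oldest = 5.)
— Period 1 —
Births: 5200 × 0.549 = 2855 ; 5600 × 0.278 = 1557 ⇒ total 4412
Band 2: 5700 × 0.953 = 5432
Band 3: 15100 × 0.969 = 14632
Band 4: 5200 × 0.97 = 5044
Band 5: 5600 × 0.936 + 3700 × 0.286 = 5242 + 1058 = 6300
Population now: 0–9=4412, 10–19=5432, 20–29=14632, 30–39=5044, 40+=6300
— Period 2 —
Births: 14632 × 0.549 = 8033 ; 5044 × 0.278 = 1402 ⇒ total 9435
Band 2: 4412 × 0.953 = 4205
Band 3: 5432 × 0.969 = 5264
Band 4: 14632 × 0.97 = 14193
Band 5: 5044 × 0.936 + 6300 × 0.286 = 4721 + 1802 = 6523
Population now: 0–9=9435, 10–19=4205, 20–29=5264, 30–39=14193, 40+=6523

9435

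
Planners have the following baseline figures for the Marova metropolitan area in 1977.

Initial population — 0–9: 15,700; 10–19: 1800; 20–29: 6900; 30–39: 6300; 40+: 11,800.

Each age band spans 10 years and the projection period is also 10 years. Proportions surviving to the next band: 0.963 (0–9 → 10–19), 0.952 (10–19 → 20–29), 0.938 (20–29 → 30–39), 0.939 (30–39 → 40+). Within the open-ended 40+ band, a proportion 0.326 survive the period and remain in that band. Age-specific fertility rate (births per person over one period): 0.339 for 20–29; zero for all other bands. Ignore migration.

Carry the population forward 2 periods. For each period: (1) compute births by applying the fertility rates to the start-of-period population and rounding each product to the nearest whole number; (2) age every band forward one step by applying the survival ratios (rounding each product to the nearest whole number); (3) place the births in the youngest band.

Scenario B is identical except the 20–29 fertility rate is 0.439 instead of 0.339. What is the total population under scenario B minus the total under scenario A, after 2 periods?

Numbering the bands 1..5 from youngest to oldest:
Period 1.
Births: 6900 × 0.339 = 2339
Band 2: 15700 × 0.963 = 15119
Band 3: 1800 × 0.952 = 1714
Band 4: 6900 × 0.938 = 6472
Band 5: 6300 × 0.939 + 11800 × 0.326 = 5916 + 3847 = 9763
Population now: 0–9=2339, 10–19=15119, 20–29=1714, 30–39=6472, 40+=9763
Period 2.
Births: 1714 × 0.339 = 581
Band 2: 2339 × 0.963 = 2252
Band 3: 15119 × 0.952 = 14393
Band 4: 1714 × 0.938 = 1608
Band 5: 6472 × 0.939 + 9763 × 0.326 = 6077 + 3183 = 9260
Population now: 0–9=581, 10–19=2252, 20–29=14393, 30–39=1608, 40+=9260
Scenario A total after 2 periods: 28094
Scenario B projection —
Period 1.
Births: 6900 × 0.439 = 3029
Band 2: 15700 × 0.963 = 15119
Band 3: 1800 × 0.952 = 1714
Band 4: 6900 × 0.938 = 6472
Band 5: 6300 × 0.939 + 11800 × 0.326 = 5916 + 3847 = 9763
Population now: 0–9=3029, 10–19=15119, 20–29=1714, 30–39=6472, 40+=9763
Period 2.
Births: 1714 × 0.439 = 752
Band 2: 3029 × 0.963 = 2917
Band 3: 15119 × 0.952 = 14393
Band 4: 1714 × 0.938 = 1608
Band 5: 6472 × 0.939 + 9763 × 0.326 = 6077 + 3183 = 9260
Population now: 0–9=752, 10–19=2917, 20–29=14393, 30–39=1608, 40+=9260
Scenario B total after 2 periods: 28930
Difference B − A = 28930 − 28094 = 836

836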